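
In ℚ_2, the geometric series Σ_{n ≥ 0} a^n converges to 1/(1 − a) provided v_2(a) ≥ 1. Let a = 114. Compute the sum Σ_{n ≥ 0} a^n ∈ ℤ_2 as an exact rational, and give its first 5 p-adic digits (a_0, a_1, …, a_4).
Σ a^n = 1/(1 − a) = -1/113;  first 5 digits = (1, 1, 1, 1, 0)

v_2(a) = 1 ≥ 1, so the series converges in ℤ_2 to 1/(1 − a) = 1/(1 − 114) = -1/113. Expand this rational in ℤ_2: compute digits iteratively via d_i = x_i mod 2, x_{i+1} = (x_i − d_i)/2. The first 5 digits are (1, 1, 1, 1, 0).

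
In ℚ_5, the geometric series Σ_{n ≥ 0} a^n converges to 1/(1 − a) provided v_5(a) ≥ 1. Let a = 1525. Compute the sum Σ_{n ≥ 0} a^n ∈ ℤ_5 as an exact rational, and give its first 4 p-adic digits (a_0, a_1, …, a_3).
Σ a^n = 1/(1 − a) = -1/1524;  first 4 digits = (1, 0, 1, 2)

v_5(a) = 2 ≥ 1, so the series converges in ℤ_5 to 1/(1 − a) = 1/(1 − 1525) = -1/1524. Expand this rational in ℤ_5: compute digits iteratively via d_i = x_i mod 5, x_{i+1} = (x_i − d_i)/5. The first 4 digits are (1, 0, 1, 2).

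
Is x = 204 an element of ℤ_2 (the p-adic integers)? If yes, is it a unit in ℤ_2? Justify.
x ∈ ℤ_2 but not a unit; v_2(x) = 2 > 0

ℤ_2 = {x ∈ ℚ_2 : v_2(x) ≥ 0} and ℤ_2^× = {x ∈ ℤ_2 : v_2(x) = 0}. Here v_2(204) = v_2(num) − v_2(den) = 2; compare against these criteria.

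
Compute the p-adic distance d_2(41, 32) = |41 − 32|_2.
d_2(41, 32) = 1

Step 1 — x − y = 41 − 32 = 9. Step 2 — v_2(9) = 0 (factor: 9 = (2^0 · 9); the sign does not affect v_p). Step 3 — |x − y|_2 = 2^{0} = 1.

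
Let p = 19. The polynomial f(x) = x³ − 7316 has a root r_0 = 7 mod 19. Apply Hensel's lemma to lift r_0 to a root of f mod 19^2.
r_1 = 273 (mod 361)

Hensel: r_{i+1} = r_i − f(r_i)/f′(r_i) mod 19^{i+2}, where f′(x) = 3x². Iterate:
  r_0 = 7 (mod 19)
  r_1 = 273 (mod 361)
Final: r = 273 with f(r) ≡ 0 mod 19^2.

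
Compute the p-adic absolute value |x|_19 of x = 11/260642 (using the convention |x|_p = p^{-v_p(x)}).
|11/260642|_19 = 130321

Step 1 — compute v_19(x) by factoring powers of 19 out of the numerator and denominator: v_19(11/260642) = -4. Step 2 — apply |x|_p = p^{-v_p(x)} = 19^{4} = 130321.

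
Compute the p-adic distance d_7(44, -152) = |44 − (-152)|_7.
d_7(44, -152) = 1/49

Step 1 — x − y = 44 − (-152) = 196. Step 2 — v_7(196) = 2 (factor: 196 = (7^2 · 4); the sign does not affect v_p). Step 3 — |x − y|_7 = 7^{-2} = 1/49.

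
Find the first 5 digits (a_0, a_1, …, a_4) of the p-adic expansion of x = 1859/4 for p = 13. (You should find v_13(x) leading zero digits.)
(a_0, …, a_4) = (0, 0, 6, 3, 3)

v_13(1859/4) = 2, so a_0 = ... = a_1 = 0. Factor out: x = 13^2 · u with u = 11/4 a unit in ℤ_13. Expand u iteratively via a_{v+i} = u_i mod 13, u_{i+1} = (u_i − a_{v+i})/13:
  u_0 = 11/4;  a_2 = 6;  u_1 = (u_0 − 6)/13 = -1/4
  u_1 = -1/4;  a_3 = 3;  u_2 = (u_1 − 3)/13 = -1/4
  u_2 = -1/4;  a_4 = 3;  u_3 = (u_2 − 3)/13 = -1/4
Digits: (0, 0, 6, 3, 3).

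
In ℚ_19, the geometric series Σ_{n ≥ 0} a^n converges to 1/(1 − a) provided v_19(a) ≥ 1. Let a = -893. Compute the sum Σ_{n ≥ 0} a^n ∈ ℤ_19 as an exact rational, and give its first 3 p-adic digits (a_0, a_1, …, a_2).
Σ a^n = 1/(1 − a) = 1/894;  first 3 digits = (1, 10, 2)

v_19(a) = 1 ≥ 1, so the series converges in ℤ_19 to 1/(1 − a) = 1/(1 − (-893)) = 1/894. Expand this rational in ℤ_19: compute digits iteratively via d_i = x_i mod 19, x_{i+1} = (x_i − d_i)/19. The first 3 digits are (1, 10, 2).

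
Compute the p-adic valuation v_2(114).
v_2(114) = 1

v_2(n) is the largest exponent k such that 2^k divides n. Factor out: 114 = 2^1 · 57. (Sign doesn't affect v_p.) So v_2(114) = 1.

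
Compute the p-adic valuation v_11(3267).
v_11(3267) = 2

v_11(n) is the largest exponent k such that 11^k divides n. Factor out: 3267 = 11^2 · 27. (Sign doesn't affect v_p.) So v_11(3267) = 2.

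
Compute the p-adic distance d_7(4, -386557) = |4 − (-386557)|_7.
d_7(4, -386557) = 1/16807

Step 1 — x − y = 4 − (-386557) = 386561. Step 2 — v_7(386561) = 5 (factor: 386561 = (7^5 · 23); the sign does not affect v_p). Step 3 — |x − y|_7 = 7^{-5} = 1/16807.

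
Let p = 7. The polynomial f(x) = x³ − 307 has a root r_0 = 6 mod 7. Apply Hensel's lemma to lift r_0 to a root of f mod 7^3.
r_2 = 314 (mod 343)

Hensel: r_{i+1} = r_i − f(r_i)/f′(r_i) mod 7^{i+2}, where f′(x) = 3x². Iterate:
  r_0 = 6 (mod 7)
  r_1 = 20 (mod 49)
  r_2 = 314 (mod 343)
Final: r = 314 with f(r) ≡ 0 mod 7^3.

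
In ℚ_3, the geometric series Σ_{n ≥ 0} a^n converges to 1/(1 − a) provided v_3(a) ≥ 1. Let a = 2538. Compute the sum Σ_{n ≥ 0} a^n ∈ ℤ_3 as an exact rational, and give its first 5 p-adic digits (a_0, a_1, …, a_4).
Σ a^n = 1/(1 − a) = -1/2537;  first 5 digits = (1, 0, 0, 1, 1)

v_3(a) = 3 ≥ 1, so the series converges in ℤ_3 to 1/(1 − a) = 1/(1 − 2538) = -1/2537. Expand this rational in ℤ_3: compute digits iteratively via d_i = x_i mod 3, x_{i+1} = (x_i − d_i)/3. The first 5 digits are (1, 0, 0, 1, 1).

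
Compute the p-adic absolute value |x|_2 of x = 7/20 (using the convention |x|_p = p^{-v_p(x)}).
|7/20|_2 = 4

Step 1 — compute v_2(x) by factoring powers of 2 out of the numerator and denominator: v_2(7/20) = -2. Step 2 — apply |x|_p = p^{-v_p(x)} = 2^{2} = 4.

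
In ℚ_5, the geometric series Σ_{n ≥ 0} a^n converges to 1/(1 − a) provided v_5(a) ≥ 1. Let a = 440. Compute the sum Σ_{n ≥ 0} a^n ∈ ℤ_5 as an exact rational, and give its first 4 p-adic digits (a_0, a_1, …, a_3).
Σ a^n = 1/(1 − a) = -1/439;  first 4 digits = (1, 3, 1, 4)

v_5(a) = 1 ≥ 1, so the series converges in ℤ_5 to 1/(1 − a) = 1/(1 − 440) = -1/439. Expand this rational in ℤ_5: compute digits iteratively via d_i = x_i mod 5, x_{i+1} = (x_i − d_i)/5. The first 4 digits are (1, 3, 1, 4).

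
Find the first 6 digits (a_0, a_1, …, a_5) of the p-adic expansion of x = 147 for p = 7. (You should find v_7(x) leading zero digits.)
(a_0, …, a_5) = (0, 0, 3, 0, 0, 0)

v_7(147) = 2, so a_0 = ... = a_1 = 0. Factor out: x = 7^2 · u with u = 3 a unit in ℤ_7. Expand u iteratively via a_{v+i} = u_i mod 7, u_{i+1} = (u_i − a_{v+i})/7:
  u_0 = 3;  a_2 = 3;  u_1 = (u_0 − 3)/7 = 0
  u_1 = 0;  a_3 = 0;  u_2 = (u_1 − 0)/7 = 0
  u_2 = 0;  a_4 = 0;  u_3 = (u_2 − 0)/7 = 0
  u_3 = 0;  a_5 = 0;  u_4 = (u_3 − 0)/7 = 0
Digits: (0, 0, 3, 0, 0, 0).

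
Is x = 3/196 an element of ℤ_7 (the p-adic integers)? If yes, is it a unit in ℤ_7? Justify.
x ∉ ℤ_7 (v_7(x) = -2 < 0)

ℤ_7 = {x ∈ ℚ_7 : v_7(x) ≥ 0} and ℤ_7^× = {x ∈ ℤ_7 : v_7(x) = 0}. Here v_7(3/196) = v_7(num) − v_7(den) = -2; compare against these criteria.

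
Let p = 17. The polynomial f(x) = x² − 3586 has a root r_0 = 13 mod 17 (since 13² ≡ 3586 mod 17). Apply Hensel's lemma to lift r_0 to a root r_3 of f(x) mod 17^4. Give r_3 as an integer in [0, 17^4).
r_3 = 69849 (mod 83521)

Hensel's recurrence: r_{i+1} = r_i − f(r_i)·(f′(r_i))^{-1} mod 17^{i+2}, with f′(x) = 2x. Iterate:
  r_0 = 13 (mod 17)
  r_1 = 200 (mod 289)
  r_2 = 1067 (mod 4913)
  r_3 = 69849 (mod 83521)
Final: r_3 = 69849, and one checks f(r_3) ≡ 0 mod 17^4.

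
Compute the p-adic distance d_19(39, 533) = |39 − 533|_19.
d_19(39, 533) = 1/19

Step 1 — x − y = 39 − 533 = -494. Step 2 — v_19(-494) = 1 (factor: -494 = −(19^1 · 26); the sign does not affect v_p). Step 3 — |x − y|_19 = 19^{-1} = 1/19.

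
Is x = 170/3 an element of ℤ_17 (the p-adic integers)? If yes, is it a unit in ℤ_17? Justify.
x ∈ ℤ_17 but not a unit; v_17(x) = 1 > 0

ℤ_17 = {x ∈ ℚ_17 : v_17(x) ≥ 0} and ℤ_17^× = {x ∈ ℤ_17 : v_17(x) = 0}. Here v_17(170/3) = v_17(num) − v_17(den) = 1; compare against these criteria.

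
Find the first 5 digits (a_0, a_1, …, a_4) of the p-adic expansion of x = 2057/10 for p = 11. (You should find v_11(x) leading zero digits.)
(a_0, …, a_4) = (0, 0, 5, 3, 3)

v_11(2057/10) = 2, so a_0 = ... = a_1 = 0. Factor out: x = 11^2 · u with u = 17/10 a unit in ℤ_11. Expand u iteratively via a_{v+i} = u_i mod 11, u_{i+1} = (u_i − a_{v+i})/11:
  u_0 = 17/10;  a_2 = 5;  u_1 = (u_0 − 5)/11 = -3/10
  u_1 = -3/10;  a_3 = 3;  u_2 = (u_1 − 3)/11 = -3/10
  u_2 = -3/10;  a_4 = 3;  u_3 = (u_2 − 3)/11 = -3/10
Digits: (0, 0, 5, 3, 3).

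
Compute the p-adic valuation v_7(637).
v_7(637) = 2

v_7(n) is the largest exponent k such that 7^k divides n. Factor out: 637 = 7^2 · 13. (Sign doesn't affect v_p.) So v_7(637) = 2.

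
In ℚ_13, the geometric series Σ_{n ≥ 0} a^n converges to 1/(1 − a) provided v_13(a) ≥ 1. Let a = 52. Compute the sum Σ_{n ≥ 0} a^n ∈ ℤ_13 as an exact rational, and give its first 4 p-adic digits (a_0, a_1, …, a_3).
Σ a^n = 1/(1 − a) = -1/51;  first 4 digits = (1, 4, 3, 0)

v_13(a) = 1 ≥ 1, so the series converges in ℤ_13 to 1/(1 − a) = 1/(1 − 52) = -1/51. Expand this rational in ℤ_13: compute digits iteratively via d_i = x_i mod 13, x_{i+1} = (x_i − d_i)/13. The first 4 digits are (1, 4, 3, 0).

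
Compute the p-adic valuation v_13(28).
v_13(28) = 0

v_13(n) is the largest exponent k such that 13^k divides n. Factor out: 28 = 13^0 · 28. (Sign doesn't affect v_p.) So v_13(28) = 0.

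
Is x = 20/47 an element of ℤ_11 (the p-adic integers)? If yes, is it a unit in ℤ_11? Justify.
x ∈ ℤ_11^× (unit); v_11(x) = 0

ℤ_11 = {x ∈ ℚ_11 : v_11(x) ≥ 0} and ℤ_11^× = {x ∈ ℤ_11 : v_11(x) = 0}. Here v_11(20/47) = v_11(num) − v_11(den) = 0; compare against these criteria.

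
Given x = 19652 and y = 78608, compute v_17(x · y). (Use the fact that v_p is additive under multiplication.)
v_17(1544804416) = 6

v_p(x) = 3 (factor: 19652 = 17^3 · 4); v_p(y) = 3 (factor: 78608 = 17^3 · 16). Additivity: v_p(xy) = v_p(x) + v_p(y) = 3 + 3 = 6. (Direct check: xy = 1544804416 = 17^6 · (64).)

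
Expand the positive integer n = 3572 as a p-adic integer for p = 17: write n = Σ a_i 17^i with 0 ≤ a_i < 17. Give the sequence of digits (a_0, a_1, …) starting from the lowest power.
(a_0, a_1, …) = (2, 6, 12)

Repeated division by 17 gives the digits low-to-high: 3572 = 2 + 6·17^1 + 12·17^2. Digit sequence: (2, 6, 12).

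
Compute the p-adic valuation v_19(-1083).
v_19(-1083) = 2

v_19(n) is the largest exponent k such that 19^k divides n. Factor out: -1083 = -19^2 · 3. (Sign doesn't affect v_p.) So v_19(-1083) = 2.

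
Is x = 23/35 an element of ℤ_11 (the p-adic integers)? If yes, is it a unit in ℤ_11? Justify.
x ∈ ℤ_11^× (unit); v_11(x) = 0

ℤ_11 = {x ∈ ℚ_11 : v_11(x) ≥ 0} and ℤ_11^× = {x ∈ ℤ_11 : v_11(x) = 0}. Here v_11(23/35) = v_11(num) − v_11(den) = 0; compare against these criteria.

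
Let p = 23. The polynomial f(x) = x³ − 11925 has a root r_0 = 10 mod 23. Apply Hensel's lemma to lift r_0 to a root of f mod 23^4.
r_3 = 157468 (mod 279841)

Hensel: r_{i+1} = r_i − f(r_i)/f′(r_i) mod 23^{i+2}, where f′(x) = 3x². Iterate:
  r_0 = 10 (mod 23)
  r_1 = 355 (mod 529)
  r_2 = 11464 (mod 12167)
  r_3 = 157468 (mod 279841)
Final: r = 157468 with f(r) ≡ 0 mod 23^4.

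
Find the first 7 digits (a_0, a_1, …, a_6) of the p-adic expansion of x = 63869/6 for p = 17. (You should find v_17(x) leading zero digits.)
(a_0, …, a_6) = (0, 0, 0, 5, 14, 2, 14)

v_17(63869/6) = 3, so a_0 = ... = a_2 = 0. Factor out: x = 17^3 · u with u = 13/6 a unit in ℤ_17. Expand u iteratively via a_{v+i} = u_i mod 17, u_{i+1} = (u_i − a_{v+i})/17:
  u_0 = 13/6;  a_3 = 5;  u_1 = (u_0 − 5)/17 = -1/6
  u_1 = -1/6;  a_4 = 14;  u_2 = (u_1 − 14)/17 = -5/6
  u_2 = -5/6;  a_5 = 2;  u_3 = (u_2 − 2)/17 = -1/6
  u_3 = -1/6;  a_6 = 14;  u_4 = (u_3 − 14)/17 = -5/6
Digits: (0, 0, 0, 5, 14, 2, 14).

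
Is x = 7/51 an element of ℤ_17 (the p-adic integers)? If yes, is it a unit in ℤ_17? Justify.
x ∉ ℤ_17 (v_17(x) = -1 < 0)

ℤ_17 = {x ∈ ℚ_17 : v_17(x) ≥ 0} and ℤ_17^× = {x ∈ ℤ_17 : v_17(x) = 0}. Here v_17(7/51) = v_17(num) − v_17(den) = -1; compare against these criteria.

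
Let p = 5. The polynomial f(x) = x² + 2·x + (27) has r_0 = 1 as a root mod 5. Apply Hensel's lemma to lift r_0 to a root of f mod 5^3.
r_2 = 81 (mod 125)

Hensel: r_{i+1} = r_i − f(r_i)·(f′(r_i))^{-1} mod 5^{i+2}, f′(x) = 2x + 2. Iterate:
  r_0 = 1 (mod 5)
  r_1 = 6 (mod 25)
  r_2 = 81 (mod 125)
Final: r = 81 satisfies f(r) ≡ 0 mod 5^3.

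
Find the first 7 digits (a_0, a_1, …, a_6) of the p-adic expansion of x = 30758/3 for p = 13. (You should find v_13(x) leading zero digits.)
(a_0, …, a_6) = (0, 0, 0, 9, 4, 4, 4)

v_13(30758/3) = 3, so a_0 = ... = a_2 = 0. Factor out: x = 13^3 · u with u = 14/3 a unit in ℤ_13. Expand u iteratively via a_{v+i} = u_i mod 13, u_{i+1} = (u_i − a_{v+i})/13:
  u_0 = 14/3;  a_3 = 9;  u_1 = (u_0 − 9)/13 = -1/3
  u_1 = -1/3;  a_4 = 4;  u_2 = (u_1 − 4)/13 = -1/3
  u_2 = -1/3;  a_5 = 4;  u_3 = (u_2 − 4)/13 = -1/3
  u_3 = -1/3;  a_6 = 4;  u_4 = (u_3 − 4)/13 = -1/3
Digits: (0, 0, 0, 9, 4, 4, 4).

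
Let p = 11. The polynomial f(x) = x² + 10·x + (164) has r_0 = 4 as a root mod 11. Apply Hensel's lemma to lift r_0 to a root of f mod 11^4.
r_3 = 14095 (mod 14641)

Hensel: r_{i+1} = r_i − f(r_i)·(f′(r_i))^{-1} mod 11^{i+2}, f′(x) = 2x + 10. Iterate:
  r_0 = 4 (mod 11)
  r_1 = 59 (mod 121)
  r_2 = 785 (mod 1331)
  r_3 = 14095 (mod 14641)
Final: r = 14095 satisfies f(r) ≡ 0 mod 11^4.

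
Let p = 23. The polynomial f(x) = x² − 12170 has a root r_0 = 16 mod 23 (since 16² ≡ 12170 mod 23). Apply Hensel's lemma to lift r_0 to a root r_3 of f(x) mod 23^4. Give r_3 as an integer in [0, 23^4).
r_3 = 236686 (mod 279841)

Hensel's recurrence: r_{i+1} = r_i − f(r_i)·(f′(r_i))^{-1} mod 23^{i+2}, with f′(x) = 2x. Iterate:
  r_0 = 16 (mod 23)
  r_1 = 223 (mod 529)
  r_2 = 5513 (mod 12167)
  r_3 = 236686 (mod 279841)
Final: r_3 = 236686, and one checks f(r_3) ≡ 0 mod 23^4.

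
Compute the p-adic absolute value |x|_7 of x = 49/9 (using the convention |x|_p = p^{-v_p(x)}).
|49/9|_7 = 1/49

Step 1 — compute v_7(x) by factoring powers of 7 out of the numerator and denominator: v_7(49/9) = 2. Step 2 — apply |x|_p = p^{-v_p(x)} = 7^{-2} = 1/49.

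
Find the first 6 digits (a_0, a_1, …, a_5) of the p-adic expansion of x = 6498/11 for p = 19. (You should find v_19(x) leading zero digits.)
(a_0, …, a_5) = (0, 0, 12, 15, 13, 1)

v_19(6498/11) = 2, so a_0 = ... = a_1 = 0. Factor out: x = 19^2 · u with u = 18/11 a unit in ℤ_19. Expand u iteratively via a_{v+i} = u_i mod 19, u_{i+1} = (u_i − a_{v+i})/19:
  u_0 = 18/11;  a_2 = 12;  u_1 = (u_0 − 12)/19 = -6/11
  u_1 = -6/11;  a_3 = 15;  u_2 = (u_1 − 15)/19 = -9/11
  u_2 = -9/11;  a_4 = 13;  u_3 = (u_2 − 13)/19 = -8/11
  u_3 = -8/11;  a_5 = 1;  u_4 = (u_3 − 1)/19 = -1/11
Digits: (0, 0, 12, 15, 13, 1).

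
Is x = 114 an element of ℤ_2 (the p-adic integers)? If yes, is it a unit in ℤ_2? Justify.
x ∈ ℤ_2 but not a unit; v_2(x) = 1 > 0

ℤ_2 = {x ∈ ℚ_2 : v_2(x) ≥ 0} and ℤ_2^× = {x ∈ ℤ_2 : v_2(x) = 0}. Here v_2(114) = v_2(num) − v_2(den) = 1; compare against these criteria.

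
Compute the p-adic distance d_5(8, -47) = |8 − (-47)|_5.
d_5(8, -47) = 1/5

Step 1 — x − y = 8 − (-47) = 55. Step 2 — v_5(55) = 1 (factor: 55 = (5^1 · 11); the sign does not affect v_p). Step 3 — |x − y|_5 = 5^{-1} = 1/5.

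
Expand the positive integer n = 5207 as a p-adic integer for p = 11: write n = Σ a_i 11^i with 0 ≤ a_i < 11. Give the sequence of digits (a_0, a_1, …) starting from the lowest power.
(a_0, a_1, …) = (4, 0, 10, 3)

Repeated division by 11 gives the digits low-to-high: 5207 = 4 + 10·11^2 + 3·11^3. Digit sequence: (4, 0, 10, 3).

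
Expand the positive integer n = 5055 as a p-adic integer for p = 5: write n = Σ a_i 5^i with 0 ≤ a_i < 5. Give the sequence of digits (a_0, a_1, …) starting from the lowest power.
(a_0, a_1, …) = (0, 1, 2, 0, 3, 1)

Repeated division by 5 gives the digits low-to-high: 5055 = 1·5^1 + 2·5^2 + 3·5^4 + 1·5^5. Digit sequence: (0, 1, 2, 0, 3, 1).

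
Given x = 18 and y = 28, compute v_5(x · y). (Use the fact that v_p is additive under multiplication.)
v_5(504) = 0

v_p(x) = 0 (factor: 18 = 5^0 · 18); v_p(y) = 0 (factor: 28 = 5^0 · 28). Additivity: v_p(xy) = v_p(x) + v_p(y) = 0 + 0 = 0. (Direct check: xy = 504 = 5^0 · (504).)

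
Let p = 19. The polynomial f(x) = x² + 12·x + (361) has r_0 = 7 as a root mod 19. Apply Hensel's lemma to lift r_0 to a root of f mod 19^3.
r_2 = 2876 (mod 6859)

Hensel: r_{i+1} = r_i − f(r_i)·(f′(r_i))^{-1} mod 19^{i+2}, f′(x) = 2x + 12. Iterate:
  r_0 = 7 (mod 19)
  r_1 = 349 (mod 361)
  r_2 = 2876 (mod 6859)
Final: r = 2876 satisfies f(r) ≡ 0 mod 19^3.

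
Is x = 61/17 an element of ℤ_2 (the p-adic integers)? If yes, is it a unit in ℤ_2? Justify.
x ∈ ℤ_2^× (unit); v_2(x) = 0

ℤ_2 = {x ∈ ℚ_2 : v_2(x) ≥ 0} and ℤ_2^× = {x ∈ ℤ_2 : v_2(x) = 0}. Here v_2(61/17) = v_2(num) − v_2(den) = 0; compare against these criteria.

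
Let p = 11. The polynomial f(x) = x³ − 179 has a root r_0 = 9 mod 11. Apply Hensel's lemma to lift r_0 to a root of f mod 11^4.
r_3 = 306 (mod 14641)

Hensel: r_{i+1} = r_i − f(r_i)/f′(r_i) mod 11^{i+2}, where f′(x) = 3x². Iterate:
  r_0 = 9 (mod 11)
  r_1 = 64 (mod 121)
  r_2 = 306 (mod 1331)
  r_3 = 306 (mod 14641)
Final: r = 306 with f(r) ≡ 0 mod 11^4.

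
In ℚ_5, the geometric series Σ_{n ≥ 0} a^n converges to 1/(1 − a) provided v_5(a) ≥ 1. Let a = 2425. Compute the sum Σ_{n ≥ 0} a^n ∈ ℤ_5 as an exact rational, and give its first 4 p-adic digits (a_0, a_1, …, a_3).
Σ a^n = 1/(1 − a) = -1/2424;  first 4 digits = (1, 0, 2, 4)

v_5(a) = 2 ≥ 1, so the series converges in ℤ_5 to 1/(1 − a) = 1/(1 − 2425) = -1/2424. Expand this rational in ℤ_5: compute digits iteratively via d_i = x_i mod 5, x_{i+1} = (x_i − d_i)/5. The first 4 digits are (1, 0, 2, 4).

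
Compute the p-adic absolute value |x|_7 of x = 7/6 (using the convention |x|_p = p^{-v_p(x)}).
|7/6|_7 = 1/7

Step 1 — compute v_7(x) by factoring powers of 7 out of the numerator and denominator: v_7(7/6) = 1. Step 2 — apply |x|_p = p^{-v_p(x)} = 7^{-1} = 1/7.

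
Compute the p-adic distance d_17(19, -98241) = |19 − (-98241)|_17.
d_17(19, -98241) = 1/4913

Step 1 — x − y = 19 − (-98241) = 98260. Step 2 — v_17(98260) = 3 (factor: 98260 = (17^3 · 20); the sign does not affect v_p). Step 3 — |x − y|_17 = 17^{-3} = 1/4913.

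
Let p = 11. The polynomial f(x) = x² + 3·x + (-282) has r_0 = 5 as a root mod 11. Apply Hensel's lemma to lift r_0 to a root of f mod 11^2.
r_1 = 5 (mod 121)

Hensel: r_{i+1} = r_i − f(r_i)·(f′(r_i))^{-1} mod 11^{i+2}, f′(x) = 2x + 3. Iterate:
  r_0 = 5 (mod 11)
  r_1 = 5 (mod 121)
Final: r = 5 satisfies f(r) ≡ 0 mod 11^2.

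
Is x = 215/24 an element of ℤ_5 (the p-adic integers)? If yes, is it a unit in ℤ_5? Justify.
x ∈ ℤ_5 but not a unit; v_5(x) = 1 > 0

ℤ_5 = {x ∈ ℚ_5 : v_5(x) ≥ 0} and ℤ_5^× = {x ∈ ℤ_5 : v_5(x) = 0}. Here v_5(215/24) = v_5(num) − v_5(den) = 1; compare against these criteria.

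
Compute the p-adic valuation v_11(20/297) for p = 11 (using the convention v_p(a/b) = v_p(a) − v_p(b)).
v_11(20/297) = -1

Factor powers of 11 from the numerator and denominator of the reduced fraction: 20 = 11^0 · 20 and 297 = 11^1 · 27. Apply v_p(a/b) = v_p(a) − v_p(b): v_11(20/297) = 0 − 1 = -1.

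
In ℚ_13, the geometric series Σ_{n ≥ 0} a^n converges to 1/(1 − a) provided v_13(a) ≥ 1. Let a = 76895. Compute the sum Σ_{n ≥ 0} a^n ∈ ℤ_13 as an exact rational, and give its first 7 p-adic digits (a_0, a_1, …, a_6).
Σ a^n = 1/(1 − a) = -1/76894;  first 7 digits = (1, 0, 0, 9, 2, 0, 3)

v_13(a) = 3 ≥ 1, so the series converges in ℤ_13 to 1/(1 − a) = 1/(1 − 76895) = -1/76894. Expand this rational in ℤ_13: compute digits iteratively via d_i = x_i mod 13, x_{i+1} = (x_i − d_i)/13. The first 7 digits are (1, 0, 0, 9, 2, 0, 3).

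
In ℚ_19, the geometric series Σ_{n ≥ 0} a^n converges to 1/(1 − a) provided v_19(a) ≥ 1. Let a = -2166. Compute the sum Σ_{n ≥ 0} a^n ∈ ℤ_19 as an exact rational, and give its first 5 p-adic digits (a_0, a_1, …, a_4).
Σ a^n = 1/(1 − a) = 1/2167;  first 5 digits = (1, 0, 13, 18, 16)

v_19(a) = 2 ≥ 1, so the series converges in ℤ_19 to 1/(1 − a) = 1/(1 − (-2166)) = 1/2167. Expand this rational in ℤ_19: compute digits iteratively via d_i = x_i mod 19, x_{i+1} = (x_i − d_i)/19. The first 5 digits are (1, 0, 13, 18, 16).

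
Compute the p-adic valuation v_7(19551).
v_7(19551) = 3

v_7(n) is the largest exponent k such that 7^k divides n. Factor out: 19551 = 7^3 · 57. (Sign doesn't affect v_p.) So v_7(19551) = 3.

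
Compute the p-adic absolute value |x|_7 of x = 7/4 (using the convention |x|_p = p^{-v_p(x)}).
|7/4|_7 = 1/7

Step 1 — compute v_7(x) by factoring powers of 7 out of the numerator and denominator: v_7(7/4) = 1. Step 2 — apply |x|_p = p^{-v_p(x)} = 7^{-1} = 1/7.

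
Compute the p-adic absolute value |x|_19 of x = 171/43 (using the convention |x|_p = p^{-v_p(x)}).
|171/43|_19 = 1/19

Step 1 — compute v_19(x) by factoring powers of 19 out of the numerator and denominator: v_19(171/43) = 1. Step 2 — apply |x|_p = p^{-v_p(x)} = 19^{-1} = 1/19.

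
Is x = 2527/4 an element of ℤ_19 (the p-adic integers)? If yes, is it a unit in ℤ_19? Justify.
x ∈ ℤ_19 but not a unit; v_19(x) = 2 > 0

ℤ_19 = {x ∈ ℚ_19 : v_19(x) ≥ 0} and ℤ_19^× = {x ∈ ℤ_19 : v_19(x) = 0}. Here v_19(2527/4) = v_19(num) − v_19(den) = 2; compare against these criteria.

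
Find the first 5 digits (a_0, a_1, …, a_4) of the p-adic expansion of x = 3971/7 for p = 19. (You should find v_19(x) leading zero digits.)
(a_0, …, a_4) = (0, 0, 7, 16, 10)

v_19(3971/7) = 2, so a_0 = ... = a_1 = 0. Factor out: x = 19^2 · u with u = 11/7 a unit in ℤ_19. Expand u iteratively via a_{v+i} = u_i mod 19, u_{i+1} = (u_i − a_{v+i})/19:
  u_0 = 11/7;  a_2 = 7;  u_1 = (u_0 − 7)/19 = -2/7
  u_1 = -2/7;  a_3 = 16;  u_2 = (u_1 − 16)/19 = -6/7
  u_2 = -6/7;  a_4 = 10;  u_3 = (u_2 − 10)/19 = -4/7
Digits: (0, 0, 7, 16, 10).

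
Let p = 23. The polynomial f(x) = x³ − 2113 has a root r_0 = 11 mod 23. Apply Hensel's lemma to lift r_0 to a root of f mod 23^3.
r_2 = 7578 (mod 12167)

Hensel: r_{i+1} = r_i − f(r_i)/f′(r_i) mod 23^{i+2}, where f′(x) = 3x². Iterate:
  r_0 = 11 (mod 23)
  r_1 = 172 (mod 529)
  r_2 = 7578 (mod 12167)
Final: r = 7578 with f(r) ≡ 0 mod 23^3.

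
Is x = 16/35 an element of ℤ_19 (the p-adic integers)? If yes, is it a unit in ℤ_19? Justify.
x ∈ ℤ_19^× (unit); v_19(x) = 0

ℤ_19 = {x ∈ ℚ_19 : v_19(x) ≥ 0} and ℤ_19^× = {x ∈ ℤ_19 : v_19(x) = 0}. Here v_19(16/35) = v_19(num) − v_19(den) = 0; compare against these criteria.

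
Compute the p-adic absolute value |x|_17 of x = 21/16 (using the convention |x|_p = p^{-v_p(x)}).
|21/16|_17 = 1

Step 1 — compute v_17(x) by factoring powers of 17 out of the numerator and denominator: v_17(21/16) = 0. Step 2 — apply |x|_p = p^{-v_p(x)} = 17^{0} = 1.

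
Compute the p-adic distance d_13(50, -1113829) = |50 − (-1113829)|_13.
d_13(50, -1113829) = 1/371293

Step 1 — x − y = 50 − (-1113829) = 1113879. Step 2 — v_13(1113879) = 5 (factor: 1113879 = (13^5 · 3); the sign does not affect v_p). Step 3 — |x − y|_13 = 13^{-5} = 1/371293.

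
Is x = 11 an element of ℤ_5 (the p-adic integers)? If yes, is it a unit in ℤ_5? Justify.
x ∈ ℤ_5^× (unit); v_5(x) = 0

ℤ_5 = {x ∈ ℚ_5 : v_5(x) ≥ 0} and ℤ_5^× = {x ∈ ℤ_5 : v_5(x) = 0}. Here v_5(11) = v_5(num) − v_5(den) = 0; compare against these criteria.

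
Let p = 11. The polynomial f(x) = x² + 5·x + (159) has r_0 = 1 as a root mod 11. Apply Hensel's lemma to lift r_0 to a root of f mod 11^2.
r_1 = 12 (mod 121)

Hensel: r_{i+1} = r_i − f(r_i)·(f′(r_i))^{-1} mod 11^{i+2}, f′(x) = 2x + 5. Iterate:
  r_0 = 1 (mod 11)
  r_1 = 12 (mod 121)
Final: r = 12 satisfies f(r) ≡ 0 mod 11^2.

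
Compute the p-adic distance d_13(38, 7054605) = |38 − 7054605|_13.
d_13(38, 7054605) = 1/371293

Step 1 — x − y = 38 − 7054605 = -7054567. Step 2 — v_13(-7054567) = 5 (factor: -7054567 = −(13^5 · 19); the sign does not affect v_p). Step 3 — |x − y|_13 = 13^{-5} = 1/371293.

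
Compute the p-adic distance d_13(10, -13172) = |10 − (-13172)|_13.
d_13(10, -13172) = 1/2197

Step 1 — x − y = 10 − (-13172) = 13182. Step 2 — v_13(13182) = 3 (factor: 13182 = (13^3 · 6); the sign does not affect v_p). Step 3 — |x − y|_13 = 13^{-3} = 1/2197.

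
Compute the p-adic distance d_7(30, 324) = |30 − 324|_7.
d_7(30, 324) = 1/49

Step 1 — x − y = 30 − 324 = -294. Step 2 — v_7(-294) = 2 (factor: -294 = −(7^2 · 6); the sign does not affect v_p). Step 3 — |x − y|_7 = 7^{-2} = 1/49.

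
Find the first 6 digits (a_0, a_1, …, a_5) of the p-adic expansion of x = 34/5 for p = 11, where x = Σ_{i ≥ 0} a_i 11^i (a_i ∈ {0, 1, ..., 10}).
(a_0, …, a_5) = (9, 2, 2, 2, 2, 2)

v_11(34/5) = 0 (numerator and denominator both coprime to 11), so x ∈ ℤ_11^×. Compute digits iteratively via a_i = x_i mod 11, x_{i+1} = (x_i − a_i)/11, with x_0 = x:
  x_0 = 34/5;  a_0 = 9;  x_1 = (x_0 − 9)/11 = -1/5
  x_1 = -1/5;  a_1 = 2;  x_2 = (x_1 − 2)/11 = -1/5
  x_2 = -1/5;  a_2 = 2;  x_3 = (x_2 − 2)/11 = -1/5
  x_3 = -1/5;  a_3 = 2;  x_4 = (x_3 − 2)/11 = -1/5
  x_4 = -1/5;  a_4 = 2;  x_5 = (x_4 − 2)/11 = -1/5
  x_5 = -1/5;  a_5 = 2;  x_6 = (x_5 − 2)/11 = -1/5
Digits: (9, 2, 2, 2, 2, 2).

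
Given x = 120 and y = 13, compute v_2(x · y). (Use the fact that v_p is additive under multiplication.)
v_2(1560) = 3

v_p(x) = 3 (factor: 120 = 2^3 · 15); v_p(y) = 0 (factor: 13 = 2^0 · 13). Additivity: v_p(xy) = v_p(x) + v_p(y) = 3 + 0 = 3. (Direct check: xy = 1560 = 2^3 · (195).)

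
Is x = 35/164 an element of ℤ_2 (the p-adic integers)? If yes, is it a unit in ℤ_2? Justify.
x ∉ ℤ_2 (v_2(x) = -2 < 0)

ℤ_2 = {x ∈ ℚ_2 : v_2(x) ≥ 0} and ℤ_2^× = {x ∈ ℤ_2 : v_2(x) = 0}. Here v_2(35/164) = v_2(num) − v_2(den) = -2; compare against these criteria.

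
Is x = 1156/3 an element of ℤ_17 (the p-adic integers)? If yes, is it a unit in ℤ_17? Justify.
x ∈ ℤ_17 but not a unit; v_17(x) = 2 > 0

ℤ_17 = {x ∈ ℚ_17 : v_17(x) ≥ 0} and ℤ_17^× = {x ∈ ℤ_17 : v_17(x) = 0}. Here v_17(1156/3) = v_17(num) − v_17(den) = 2; compare against these criteria.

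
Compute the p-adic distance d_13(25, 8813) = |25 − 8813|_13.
d_13(25, 8813) = 1/2197

Step 1 — x − y = 25 − 8813 = -8788. Step 2 — v_13(-8788) = 3 (factor: -8788 = −(13^3 · 4); the sign does not affect v_p). Step 3 — |x − y|_13 = 13^{-3} = 1/2197.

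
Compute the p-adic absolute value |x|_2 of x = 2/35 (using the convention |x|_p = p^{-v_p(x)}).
|2/35|_2 = 1/2

Step 1 — compute v_2(x) by factoring powers of 2 out of the numerator and denominator: v_2(2/35) = 1. Step 2 — apply |x|_p = p^{-v_p(x)} = 2^{-1} = 1/2.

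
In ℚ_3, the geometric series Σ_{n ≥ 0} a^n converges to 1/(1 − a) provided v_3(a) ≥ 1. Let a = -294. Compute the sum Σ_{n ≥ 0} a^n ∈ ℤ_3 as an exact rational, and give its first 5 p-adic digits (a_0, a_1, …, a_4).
Σ a^n = 1/(1 − a) = 1/295;  first 5 digits = (1, 1, 1, 2, 2)

v_3(a) = 1 ≥ 1, so the series converges in ℤ_3 to 1/(1 − a) = 1/(1 − (-294)) = 1/295. Expand this rational in ℤ_3: compute digits iteratively via d_i = x_i mod 3, x_{i+1} = (x_i − d_i)/3. The first 5 digits are (1, 1, 1, 2, 2).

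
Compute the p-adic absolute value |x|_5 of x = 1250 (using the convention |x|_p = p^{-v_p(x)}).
|1250|_5 = 1/625

Step 1 — compute v_5(x) by factoring powers of 5 out of the numerator and denominator: v_5(1250) = 4. Step 2 — apply |x|_p = p^{-v_p(x)} = 5^{-4} = 1/625.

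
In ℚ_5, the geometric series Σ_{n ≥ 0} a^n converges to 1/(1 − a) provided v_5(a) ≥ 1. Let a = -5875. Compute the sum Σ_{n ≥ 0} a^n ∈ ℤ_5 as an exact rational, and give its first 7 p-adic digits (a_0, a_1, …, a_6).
Σ a^n = 1/(1 − a) = 1/5876;  first 7 digits = (1, 0, 0, 3, 0, 3, 3)

v_5(a) = 3 ≥ 1, so the series converges in ℤ_5 to 1/(1 − a) = 1/(1 − (-5875)) = 1/5876. Expand this rational in ℤ_5: compute digits iteratively via d_i = x_i mod 5, x_{i+1} = (x_i − d_i)/5. The first 7 digits are (1, 0, 0, 3, 0, 3, 3).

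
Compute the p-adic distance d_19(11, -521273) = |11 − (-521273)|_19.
d_19(11, -521273) = 1/130321

Step 1 — x − y = 11 − (-521273) = 521284. Step 2 — v_19(521284) = 4 (factor: 521284 = (19^4 · 4); the sign does not affect v_p). Step 3 — |x − y|_19 = 19^{-4} = 1/130321.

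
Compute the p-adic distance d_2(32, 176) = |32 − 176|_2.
d_2(32, 176) = 1/16

Step 1 — x − y = 32 − 176 = -144. Step 2 — v_2(-144) = 4 (factor: -144 = −(2^4 · 9); the sign does not affect v_p). Step 3 — |x − y|_2 = 2^{-4} = 1/16.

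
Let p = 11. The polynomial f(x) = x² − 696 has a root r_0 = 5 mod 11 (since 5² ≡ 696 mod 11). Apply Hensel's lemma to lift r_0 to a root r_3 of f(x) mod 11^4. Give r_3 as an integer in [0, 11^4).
r_3 = 2964 (mod 14641)

Hensel's recurrence: r_{i+1} = r_i − f(r_i)·(f′(r_i))^{-1} mod 11^{i+2}, with f′(x) = 2x. Iterate:
  r_0 = 5 (mod 11)
  r_1 = 60 (mod 121)
  r_2 = 302 (mod 1331)
  r_3 = 2964 (mod 14641)
Final: r_3 = 2964, and one checks f(r_3) ≡ 0 mod 11^4.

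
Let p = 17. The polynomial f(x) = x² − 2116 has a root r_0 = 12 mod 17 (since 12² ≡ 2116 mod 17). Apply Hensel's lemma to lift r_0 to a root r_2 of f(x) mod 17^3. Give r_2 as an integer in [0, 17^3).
r_2 = 46 (mod 4913)

Hensel's recurrence: r_{i+1} = r_i − f(r_i)·(f′(r_i))^{-1} mod 17^{i+2}, with f′(x) = 2x. Iterate:
  r_0 = 12 (mod 17)
  r_1 = 46 (mod 289)
  r_2 = 46 (mod 4913)
Final: r_2 = 46, and one checks f(r_2) ≡ 0 mod 17^3.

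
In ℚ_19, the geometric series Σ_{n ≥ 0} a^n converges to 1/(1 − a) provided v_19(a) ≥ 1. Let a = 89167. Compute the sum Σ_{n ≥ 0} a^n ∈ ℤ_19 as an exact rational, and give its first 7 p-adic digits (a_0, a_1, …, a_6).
Σ a^n = 1/(1 − a) = -1/89166;  first 7 digits = (1, 0, 0, 13, 0, 0, 17)

v_19(a) = 3 ≥ 1, so the series converges in ℤ_19 to 1/(1 − a) = 1/(1 − 89167) = -1/89166. Expand this rational in ℤ_19: compute digits iteratively via d_i = x_i mod 19, x_{i+1} = (x_i − d_i)/19. The first 7 digits are (1, 0, 0, 13, 0, 0, 17).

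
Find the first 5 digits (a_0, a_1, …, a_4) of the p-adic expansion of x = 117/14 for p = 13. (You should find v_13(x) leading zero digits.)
(a_0, …, a_4) = (0, 9, 4, 8, 4)

v_13(117/14) = 1, so a_0 = ... = a_0 = 0. Factor out: x = 13^1 · u with u = 9/14 a unit in ℤ_13. Expand u iteratively via a_{v+i} = u_i mod 13, u_{i+1} = (u_i − a_{v+i})/13:
  u_0 = 9/14;  a_1 = 9;  u_1 = (u_0 − 9)/13 = -9/14
  u_1 = -9/14;  a_2 = 4;  u_2 = (u_1 − 4)/13 = -5/14
  u_2 = -5/14;  a_3 = 8;  u_3 = (u_2 − 8)/13 = -9/14
  u_3 = -9/14;  a_4 = 4;  u_4 = (u_3 − 4)/13 = -5/14
Digits: (0, 9, 4, 8, 4).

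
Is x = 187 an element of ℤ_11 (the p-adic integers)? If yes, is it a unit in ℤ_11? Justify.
x ∈ ℤ_11 but not a unit; v_11(x) = 1 > 0

ℤ_11 = {x ∈ ℚ_11 : v_11(x) ≥ 0} and ℤ_11^× = {x ∈ ℤ_11 : v_11(x) = 0}. Here v_11(187) = v_11(num) − v_11(den) = 1; compare against these criteria.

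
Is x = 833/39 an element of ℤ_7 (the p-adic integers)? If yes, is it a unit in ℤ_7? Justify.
x ∈ ℤ_7 but not a unit; v_7(x) = 2 > 0

ℤ_7 = {x ∈ ℚ_7 : v_7(x) ≥ 0} and ℤ_7^× = {x ∈ ℤ_7 : v_7(x) = 0}. Here v_7(833/39) = v_7(num) − v_7(den) = 2; compare against these criteria.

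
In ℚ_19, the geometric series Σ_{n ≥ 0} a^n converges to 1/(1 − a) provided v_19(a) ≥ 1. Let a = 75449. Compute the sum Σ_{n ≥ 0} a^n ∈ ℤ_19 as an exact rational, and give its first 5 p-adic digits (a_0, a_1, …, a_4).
Σ a^n = 1/(1 − a) = -1/75448;  first 5 digits = (1, 0, 0, 11, 0)

v_19(a) = 3 ≥ 1, so the series converges in ℤ_19 to 1/(1 − a) = 1/(1 − 75449) = -1/75448. Expand this rational in ℤ_19: compute digits iteratively via d_i = x_i mod 19, x_{i+1} = (x_i − d_i)/19. The first 5 digits are (1, 0, 0, 11, 0).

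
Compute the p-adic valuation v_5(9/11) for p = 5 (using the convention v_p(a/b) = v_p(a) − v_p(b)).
v_5(9/11) = 0

Factor powers of 5 from the numerator and denominator of the reduced fraction: 9 = 5^0 · 9 and 11 = 5^0 · 11. Apply v_p(a/b) = v_p(a) − v_p(b): v_5(9/11) = 0 − 0 = 0.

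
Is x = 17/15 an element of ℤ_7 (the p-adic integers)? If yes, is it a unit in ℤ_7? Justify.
x ∈ ℤ_7^× (unit); v_7(x) = 0

ℤ_7 = {x ∈ ℚ_7 : v_7(x) ≥ 0} and ℤ_7^× = {x ∈ ℤ_7 : v_7(x) = 0}. Here v_7(17/15) = v_7(num) − v_7(den) = 0; compare against these criteria.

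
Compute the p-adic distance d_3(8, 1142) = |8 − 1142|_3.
d_3(8, 1142) = 1/81

Step 1 — x − y = 8 − 1142 = -1134. Step 2 — v_3(-1134) = 4 (factor: -1134 = −(3^4 · 14); the sign does not affect v_p). Step 3 — |x − y|_3 = 3^{-4} = 1/81.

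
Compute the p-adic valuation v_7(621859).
v_7(621859) = 5

v_7(n) is the largest exponent k such that 7^k divides n. Factor out: 621859 = 7^5 · 37. (Sign doesn't affect v_p.) So v_7(621859) = 5.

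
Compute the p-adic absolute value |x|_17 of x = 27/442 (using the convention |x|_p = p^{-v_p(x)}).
|27/442|_17 = 17

Step 1 — compute v_17(x) by factoring powers of 17 out of the numerator and denominator: v_17(27/442) = -1. Step 2 — apply |x|_p = p^{-v_p(x)} = 17^{1} = 17.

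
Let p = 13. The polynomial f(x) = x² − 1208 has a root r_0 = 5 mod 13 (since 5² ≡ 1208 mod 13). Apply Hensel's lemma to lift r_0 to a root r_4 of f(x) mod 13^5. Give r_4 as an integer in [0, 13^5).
r_4 = 248604 (mod 371293)

Hensel's recurrence: r_{i+1} = r_i − f(r_i)·(f′(r_i))^{-1} mod 13^{i+2}, with f′(x) = 2x. Iterate:
  r_0 = 5 (mod 13)
  r_1 = 5 (mod 169)
  r_2 = 343 (mod 2197)
  r_3 = 20116 (mod 28561)
  r_4 = 248604 (mod 371293)
Final: r_4 = 248604, and one checks f(r_4) ≡ 0 mod 13^5.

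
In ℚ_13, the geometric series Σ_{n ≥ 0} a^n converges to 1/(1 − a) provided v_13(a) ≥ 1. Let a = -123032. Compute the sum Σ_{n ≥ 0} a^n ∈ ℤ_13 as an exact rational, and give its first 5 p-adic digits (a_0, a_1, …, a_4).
Σ a^n = 1/(1 − a) = 1/123033;  first 5 digits = (1, 0, 0, 9, 8)

v_13(a) = 3 ≥ 1, so the series converges in ℤ_13 to 1/(1 − a) = 1/(1 − (-123032)) = 1/123033. Expand this rational in ℤ_13: compute digits iteratively via d_i = x_i mod 13, x_{i+1} = (x_i − d_i)/13. The first 5 digits are (1, 0, 0, 9, 8).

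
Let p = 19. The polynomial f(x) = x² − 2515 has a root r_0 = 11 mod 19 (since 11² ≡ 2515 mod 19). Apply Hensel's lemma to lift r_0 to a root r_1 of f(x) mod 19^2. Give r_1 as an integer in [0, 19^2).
r_1 = 87 (mod 361)

Hensel's recurrence: r_{i+1} = r_i − f(r_i)·(f′(r_i))^{-1} mod 19^{i+2}, with f′(x) = 2x. Iterate:
  r_0 = 11 (mod 19)
  r_1 = 87 (mod 361)
Final: r_1 = 87, and one checks f(r_1) ≡ 0 mod 19^2.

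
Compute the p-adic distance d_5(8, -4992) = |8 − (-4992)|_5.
d_5(8, -4992) = 1/625

Step 1 — x − y = 8 − (-4992) = 5000. Step 2 — v_5(5000) = 4 (factor: 5000 = (5^4 · 8); the sign does not affect v_p). Step 3 — |x − y|_5 = 5^{-4} = 1/625.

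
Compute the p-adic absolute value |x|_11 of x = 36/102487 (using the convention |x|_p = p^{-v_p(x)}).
|36/102487|_11 = 14641

Step 1 — compute v_11(x) by factoring powers of 11 out of the numerator and denominator: v_11(36/102487) = -4. Step 2 — apply |x|_p = p^{-v_p(x)} = 11^{4} = 14641.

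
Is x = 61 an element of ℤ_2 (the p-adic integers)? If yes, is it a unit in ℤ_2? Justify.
x ∈ ℤ_2^× (unit); v_2(x) = 0

ℤ_2 = {x ∈ ℚ_2 : v_2(x) ≥ 0} and ℤ_2^× = {x ∈ ℤ_2 : v_2(x) = 0}. Here v_2(61) = v_2(num) − v_2(den) = 0; compare against these criteria.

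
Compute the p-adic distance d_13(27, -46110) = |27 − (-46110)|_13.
d_13(27, -46110) = 1/2197

Step 1 — x − y = 27 − (-46110) = 46137. Step 2 — v_13(46137) = 3 (factor: 46137 = (13^3 · 21); the sign does not affect v_p). Step 3 — |x − y|_13 = 13^{-3} = 1/2197.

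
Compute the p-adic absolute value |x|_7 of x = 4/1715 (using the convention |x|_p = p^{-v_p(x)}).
|4/1715|_7 = 343

Step 1 — compute v_7(x) by factoring powers of 7 out of the numerator and denominator: v_7(4/1715) = -3. Step 2 — apply |x|_p = p^{-v_p(x)} = 7^{3} = 343.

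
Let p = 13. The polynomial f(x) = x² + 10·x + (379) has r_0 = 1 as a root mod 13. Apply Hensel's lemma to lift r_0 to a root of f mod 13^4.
r_3 = 10362 (mod 28561)

Hensel: r_{i+1} = r_i − f(r_i)·(f′(r_i))^{-1} mod 13^{i+2}, f′(x) = 2x + 10. Iterate:
  r_0 = 1 (mod 13)
  r_1 = 53 (mod 169)
  r_2 = 1574 (mod 2197)
  r_3 = 10362 (mod 28561)
Final: r = 10362 satisfies f(r) ≡ 0 mod 13^4.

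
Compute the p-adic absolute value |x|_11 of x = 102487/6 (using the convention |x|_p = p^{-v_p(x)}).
|102487/6|_11 = 1/14641

Step 1 — compute v_11(x) by factoring powers of 11 out of the numerator and denominator: v_11(102487/6) = 4. Step 2 — apply |x|_p = p^{-v_p(x)} = 11^{-4} = 1/14641.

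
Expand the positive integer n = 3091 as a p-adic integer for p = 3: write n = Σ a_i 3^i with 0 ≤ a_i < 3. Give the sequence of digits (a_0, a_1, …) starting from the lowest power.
(a_0, a_1, …) = (1, 1, 1, 0, 2, 0, 1, 1)

Repeated division by 3 gives the digits low-to-high: 3091 = 1 + 1·3^1 + 1·3^2 + 2·3^4 + 1·3^6 + 1·3^7. Digit sequence: (1, 1, 1, 0, 2, 0, 1, 1).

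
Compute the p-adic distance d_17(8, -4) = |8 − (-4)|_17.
d_17(8, -4) = 1

Step 1 — x − y = 8 − (-4) = 12. Step 2 — v_17(12) = 0 (factor: 12 = (17^0 · 12); the sign does not affect v_p). Step 3 — |x − y|_17 = 17^{0} = 1.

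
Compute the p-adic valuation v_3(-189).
v_3(-189) = 3

v_3(n) is the largest exponent k such that 3^k divides n. Factor out: -189 = -3^3 · 7. (Sign doesn't affect v_p.) So v_3(-189) = 3.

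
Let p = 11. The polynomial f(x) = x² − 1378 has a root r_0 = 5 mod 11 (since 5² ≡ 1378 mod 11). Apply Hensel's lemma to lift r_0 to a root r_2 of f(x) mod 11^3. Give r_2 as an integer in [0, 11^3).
r_2 = 225 (mod 1331)

Hensel's recurrence: r_{i+1} = r_i − f(r_i)·(f′(r_i))^{-1} mod 11^{i+2}, with f′(x) = 2x. Iterate:
  r_0 = 5 (mod 11)
  r_1 = 104 (mod 121)
  r_2 = 225 (mod 1331)
Final: r_2 = 225, and one checks f(r_2) ≡ 0 mod 11^3.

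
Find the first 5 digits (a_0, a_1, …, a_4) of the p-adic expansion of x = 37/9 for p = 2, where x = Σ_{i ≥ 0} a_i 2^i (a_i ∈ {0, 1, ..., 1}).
(a_0, …, a_4) = (1, 0, 1, 1, 1)

v_2(37/9) = 0 (numerator and denominator both coprime to 2), so x ∈ ℤ_2^×. Compute digits iteratively via a_i = x_i mod 2, x_{i+1} = (x_i − a_i)/2, with x_0 = x:
  x_0 = 37/9;  a_0 = 1;  x_1 = (x_0 − 1)/2 = 14/9
  x_1 = 14/9;  a_1 = 0;  x_2 = (x_1 − 0)/2 = 7/9
  x_2 = 7/9;  a_2 = 1;  x_3 = (x_2 − 1)/2 = -1/9
  x_3 = -1/9;  a_3 = 1;  x_4 = (x_3 − 1)/2 = -5/9
  x_4 = -5/9;  a_4 = 1;  x_5 = (x_4 − 1)/2 = -7/9
Digits: (1, 0, 1, 1, 1).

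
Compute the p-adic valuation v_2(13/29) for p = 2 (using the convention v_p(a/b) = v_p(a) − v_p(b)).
v_2(13/29) = 0

Factor powers of 2 from the numerator and denominator of the reduced fraction: 13 = 2^0 · 13 and 29 = 2^0 · 29. Apply v_p(a/b) = v_p(a) − v_p(b): v_2(13/29) = 0 − 0 = 0.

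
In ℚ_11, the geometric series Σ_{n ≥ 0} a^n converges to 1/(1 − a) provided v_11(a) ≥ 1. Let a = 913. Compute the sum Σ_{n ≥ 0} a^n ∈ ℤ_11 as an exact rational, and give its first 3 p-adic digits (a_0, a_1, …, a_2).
Σ a^n = 1/(1 − a) = -1/912;  first 3 digits = (1, 6, 10)

v_11(a) = 1 ≥ 1, so the series converges in ℤ_11 to 1/(1 − a) = 1/(1 − 913) = -1/912. Expand this rational in ℤ_11: compute digits iteratively via d_i = x_i mod 11, x_{i+1} = (x_i − d_i)/11. The first 3 digits are (1, 6, 10).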